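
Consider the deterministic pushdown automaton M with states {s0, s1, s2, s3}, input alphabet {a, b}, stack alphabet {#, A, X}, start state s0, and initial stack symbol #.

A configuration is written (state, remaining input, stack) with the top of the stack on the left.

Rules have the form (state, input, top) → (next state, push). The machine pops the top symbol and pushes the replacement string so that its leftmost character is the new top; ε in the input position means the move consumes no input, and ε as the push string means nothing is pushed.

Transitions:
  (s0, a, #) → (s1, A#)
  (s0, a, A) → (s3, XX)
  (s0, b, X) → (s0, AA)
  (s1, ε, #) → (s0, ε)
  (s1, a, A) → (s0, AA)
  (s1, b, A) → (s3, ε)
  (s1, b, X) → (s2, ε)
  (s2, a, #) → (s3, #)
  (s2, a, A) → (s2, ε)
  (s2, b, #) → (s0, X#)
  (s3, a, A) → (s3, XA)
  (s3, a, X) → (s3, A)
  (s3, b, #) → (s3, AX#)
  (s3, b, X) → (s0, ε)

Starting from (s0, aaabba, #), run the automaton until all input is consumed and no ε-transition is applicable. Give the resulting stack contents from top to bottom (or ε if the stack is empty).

XXAA#

(s0, aaabba, #)
  read a, top #: go to s1, push A# → (s1, aabba, A#)
  read a, top A: go to s0, push AA → (s0, abba, AA#)
  read a, top A: go to s3, push XX → (s3, bba, XXA#)
  read b, top X: go to s0, push ε → (s0, ba, XA#)
  read b, top X: go to s0, push AA → (s0, a, AAA#)
  read a, top A: go to s3, push XX → (s3, ε, XXAA#)
All input consumed in state s3 with stack XXAA#.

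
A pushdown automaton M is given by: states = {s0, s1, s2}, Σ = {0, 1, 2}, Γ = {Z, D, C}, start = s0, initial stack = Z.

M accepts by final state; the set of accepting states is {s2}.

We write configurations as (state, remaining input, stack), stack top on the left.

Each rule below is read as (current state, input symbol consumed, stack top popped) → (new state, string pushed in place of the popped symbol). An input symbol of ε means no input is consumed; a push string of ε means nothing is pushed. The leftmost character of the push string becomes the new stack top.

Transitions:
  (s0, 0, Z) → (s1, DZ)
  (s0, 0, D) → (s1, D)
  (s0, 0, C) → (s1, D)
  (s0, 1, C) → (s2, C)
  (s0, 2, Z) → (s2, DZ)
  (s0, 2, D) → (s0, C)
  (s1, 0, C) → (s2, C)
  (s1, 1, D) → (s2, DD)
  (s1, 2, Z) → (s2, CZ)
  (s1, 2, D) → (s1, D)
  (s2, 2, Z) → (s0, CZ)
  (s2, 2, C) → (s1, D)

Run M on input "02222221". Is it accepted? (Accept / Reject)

Accept

One accepting computation: (s0, 02222221, Z) ⊢ (s1, 2222221, DZ) ⊢ (s1, 222221, DZ) ⊢ (s1, 22221, DZ) ⊢ (s1, 2221, DZ) ⊢ (s1, 221, DZ) ⊢ (s1, 21, DZ) ⊢ (s1, 1, DZ) ⊢ (s2, ε, DDZ)
All input consumed and state s2 ∈ F.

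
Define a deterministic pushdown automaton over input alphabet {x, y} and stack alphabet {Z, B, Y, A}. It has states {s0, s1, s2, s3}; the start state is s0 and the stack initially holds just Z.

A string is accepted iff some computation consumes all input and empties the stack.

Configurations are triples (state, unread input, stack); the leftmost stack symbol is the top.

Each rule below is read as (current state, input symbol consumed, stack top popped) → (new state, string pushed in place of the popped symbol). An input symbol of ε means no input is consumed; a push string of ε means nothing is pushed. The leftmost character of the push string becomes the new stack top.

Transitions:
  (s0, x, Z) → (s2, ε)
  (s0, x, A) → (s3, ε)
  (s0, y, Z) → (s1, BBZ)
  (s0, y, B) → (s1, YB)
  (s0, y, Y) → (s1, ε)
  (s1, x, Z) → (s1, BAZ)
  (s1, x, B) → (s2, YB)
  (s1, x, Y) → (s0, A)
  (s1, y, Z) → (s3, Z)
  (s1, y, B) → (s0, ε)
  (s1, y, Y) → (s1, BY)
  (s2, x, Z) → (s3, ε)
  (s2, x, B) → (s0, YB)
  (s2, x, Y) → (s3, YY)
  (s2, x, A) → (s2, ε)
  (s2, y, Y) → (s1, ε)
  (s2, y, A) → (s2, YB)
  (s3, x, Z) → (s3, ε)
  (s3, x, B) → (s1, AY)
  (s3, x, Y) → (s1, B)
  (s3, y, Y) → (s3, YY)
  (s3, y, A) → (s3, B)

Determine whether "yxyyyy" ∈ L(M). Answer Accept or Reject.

(s0, yxyyyy, Z) ⊢ (s1, xyyyy, BBZ) ⊢ (s2, yyyy, YBBZ) ⊢ (s1, yyy, BBZ) ⊢ (s0, yy, BZ) ⊢ (s1, y, YBZ) ⊢ (s1, ε, BYBZ)
All input consumed; stack is BYBZ, not empty, and no further ε-move applies.

Reject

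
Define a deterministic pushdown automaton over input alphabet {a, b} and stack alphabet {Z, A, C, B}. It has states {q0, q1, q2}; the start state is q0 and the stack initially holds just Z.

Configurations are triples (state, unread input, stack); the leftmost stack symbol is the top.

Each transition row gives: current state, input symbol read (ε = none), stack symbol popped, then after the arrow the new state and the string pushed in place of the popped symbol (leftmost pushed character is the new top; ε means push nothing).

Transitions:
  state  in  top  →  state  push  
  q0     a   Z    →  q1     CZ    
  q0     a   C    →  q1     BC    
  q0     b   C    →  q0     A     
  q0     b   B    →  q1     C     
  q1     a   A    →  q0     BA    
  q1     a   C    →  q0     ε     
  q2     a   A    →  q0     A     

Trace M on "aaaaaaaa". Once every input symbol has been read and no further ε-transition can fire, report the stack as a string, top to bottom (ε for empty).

Z

(q0, aaaaaaaa, Z)
  read a, top Z: go to q1, push CZ → (q1, aaaaaaa, CZ)
  read a, top C: go to q0, push ε → (q0, aaaaaa, Z)
  read a, top Z: go to q1, push CZ → (q1, aaaaa, CZ)
  read a, top C: go to q0, push ε → (q0, aaaa, Z)
  read a, top Z: go to q1, push CZ → (q1, aaa, CZ)
  read a, top C: go to q0, push ε → (q0, aa, Z)
  read a, top Z: go to q1, push CZ → (q1, a, CZ)
  read a, top C: go to q0, push ε → (q0, ε, Z)
All input consumed in state q0 with stack Z.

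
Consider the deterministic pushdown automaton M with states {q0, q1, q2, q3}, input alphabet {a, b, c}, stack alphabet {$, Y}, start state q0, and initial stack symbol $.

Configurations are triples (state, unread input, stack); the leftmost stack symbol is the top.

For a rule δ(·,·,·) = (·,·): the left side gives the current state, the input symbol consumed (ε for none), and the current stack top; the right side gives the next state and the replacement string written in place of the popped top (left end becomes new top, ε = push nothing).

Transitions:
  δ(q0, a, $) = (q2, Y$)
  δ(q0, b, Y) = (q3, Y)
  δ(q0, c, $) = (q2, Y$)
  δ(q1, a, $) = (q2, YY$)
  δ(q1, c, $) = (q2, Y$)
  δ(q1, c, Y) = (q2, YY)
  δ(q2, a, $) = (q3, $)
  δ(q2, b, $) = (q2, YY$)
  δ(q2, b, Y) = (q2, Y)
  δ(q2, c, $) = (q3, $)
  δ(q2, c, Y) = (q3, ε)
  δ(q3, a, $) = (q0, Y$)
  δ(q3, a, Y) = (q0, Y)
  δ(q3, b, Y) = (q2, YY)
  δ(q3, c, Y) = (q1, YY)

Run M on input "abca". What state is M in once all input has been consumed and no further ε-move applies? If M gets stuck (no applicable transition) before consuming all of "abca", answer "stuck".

q0

(q0, abca, $)
  read a, top $: go to q2, push Y$ → (q2, bca, Y$)
  read b, top Y: go to q2, push Y → (q2, ca, Y$)
  read c, top Y: go to q3, push ε → (q3, a, $)
  read a, top $: go to q0, push Y$ → (q0, ε, Y$)
All input consumed; M is in state q0.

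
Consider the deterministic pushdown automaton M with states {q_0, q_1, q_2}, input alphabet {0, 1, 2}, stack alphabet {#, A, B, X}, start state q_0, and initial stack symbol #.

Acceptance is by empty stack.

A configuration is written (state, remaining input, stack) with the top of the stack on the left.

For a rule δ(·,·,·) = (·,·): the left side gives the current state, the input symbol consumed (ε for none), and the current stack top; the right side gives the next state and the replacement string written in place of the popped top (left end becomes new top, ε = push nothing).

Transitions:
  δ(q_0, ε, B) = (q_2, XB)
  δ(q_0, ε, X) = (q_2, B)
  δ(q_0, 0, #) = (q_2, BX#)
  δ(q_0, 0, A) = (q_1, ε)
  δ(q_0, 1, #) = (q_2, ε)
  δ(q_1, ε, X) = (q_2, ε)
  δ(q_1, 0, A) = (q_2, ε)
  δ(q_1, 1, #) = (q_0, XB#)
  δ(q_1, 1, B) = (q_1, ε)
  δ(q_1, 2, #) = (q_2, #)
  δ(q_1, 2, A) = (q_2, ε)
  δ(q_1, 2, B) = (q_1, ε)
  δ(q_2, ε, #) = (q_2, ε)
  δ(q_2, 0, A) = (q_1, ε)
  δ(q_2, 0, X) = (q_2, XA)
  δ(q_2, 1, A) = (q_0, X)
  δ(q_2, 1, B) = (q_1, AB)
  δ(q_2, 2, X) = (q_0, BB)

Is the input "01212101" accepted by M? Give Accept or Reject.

(q_0, 01212101, #)
  read 0, top #: go to q_2, push BX# → (q_2, 1212101, BX#)
  read 1, top B: go to q_1, push AB → (q_1, 212101, ABX#)
  read 2, top A: go to q_2, push ε → (q_2, 12101, BX#)
  read 1, top B: go to q_1, push AB → (q_1, 2101, ABX#)
  read 2, top A: go to q_2, push ε → (q_2, 101, BX#)
  read 1, top B: go to q_1, push AB → (q_1, 01, ABX#)
  read 0, top A: go to q_2, push ε → (q_2, 1, BX#)
  read 1, top B: go to q_1, push AB → (q_1, ε, ABX#)
All input consumed; stack is ABX#, not empty, and no further ε-move applies.

Reject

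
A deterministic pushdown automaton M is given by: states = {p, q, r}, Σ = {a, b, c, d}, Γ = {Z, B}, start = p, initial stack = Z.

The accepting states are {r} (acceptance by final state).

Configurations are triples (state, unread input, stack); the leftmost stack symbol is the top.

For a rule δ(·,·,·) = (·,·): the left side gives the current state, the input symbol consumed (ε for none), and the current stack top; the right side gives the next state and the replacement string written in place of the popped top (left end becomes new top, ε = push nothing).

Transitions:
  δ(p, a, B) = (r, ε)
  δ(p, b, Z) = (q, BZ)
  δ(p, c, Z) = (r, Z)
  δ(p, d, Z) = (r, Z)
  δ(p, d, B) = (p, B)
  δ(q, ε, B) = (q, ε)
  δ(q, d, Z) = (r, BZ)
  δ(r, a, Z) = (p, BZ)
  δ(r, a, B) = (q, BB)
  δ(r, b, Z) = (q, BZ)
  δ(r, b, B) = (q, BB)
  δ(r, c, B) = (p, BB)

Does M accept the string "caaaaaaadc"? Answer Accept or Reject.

Reject

(p, caaaaaaadc, Z) ⊢ (r, aaaaaaadc, Z) ⊢ (p, aaaaaadc, BZ) ⊢ (r, aaaaadc, Z) ⊢ (p, aaaadc, BZ) ⊢ (r, aaadc, Z) ⊢ (p, aadc, BZ) ⊢ (r, adc, Z) ⊢ (p, dc, BZ) ⊢ (p, c, BZ)
No transition applies at (p, c, BZ); input not fully consumed.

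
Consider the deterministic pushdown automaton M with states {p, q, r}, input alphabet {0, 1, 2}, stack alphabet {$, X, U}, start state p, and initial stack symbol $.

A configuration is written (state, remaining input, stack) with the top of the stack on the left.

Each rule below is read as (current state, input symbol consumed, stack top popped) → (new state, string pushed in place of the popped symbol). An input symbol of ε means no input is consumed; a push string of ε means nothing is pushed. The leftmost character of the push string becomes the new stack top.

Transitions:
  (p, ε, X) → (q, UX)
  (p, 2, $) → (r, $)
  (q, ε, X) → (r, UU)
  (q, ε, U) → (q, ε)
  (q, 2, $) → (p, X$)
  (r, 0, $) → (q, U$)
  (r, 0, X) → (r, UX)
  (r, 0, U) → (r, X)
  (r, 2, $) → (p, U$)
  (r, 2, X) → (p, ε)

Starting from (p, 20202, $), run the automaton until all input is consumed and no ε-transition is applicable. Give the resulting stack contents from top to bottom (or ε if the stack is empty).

(p, 20202, $) ⊢ (r, 0202, $) ⊢ (q, 202, U$) ⊢ (q, 202, $) ⊢ (p, 02, X$) ⊢ (q, 02, UX$) ⊢ (q, 02, X$) ⊢ (r, 02, UU$) ⊢ (r, 2, XU$) ⊢ (p, ε, U$)
All input consumed in state p with stack U$.

U$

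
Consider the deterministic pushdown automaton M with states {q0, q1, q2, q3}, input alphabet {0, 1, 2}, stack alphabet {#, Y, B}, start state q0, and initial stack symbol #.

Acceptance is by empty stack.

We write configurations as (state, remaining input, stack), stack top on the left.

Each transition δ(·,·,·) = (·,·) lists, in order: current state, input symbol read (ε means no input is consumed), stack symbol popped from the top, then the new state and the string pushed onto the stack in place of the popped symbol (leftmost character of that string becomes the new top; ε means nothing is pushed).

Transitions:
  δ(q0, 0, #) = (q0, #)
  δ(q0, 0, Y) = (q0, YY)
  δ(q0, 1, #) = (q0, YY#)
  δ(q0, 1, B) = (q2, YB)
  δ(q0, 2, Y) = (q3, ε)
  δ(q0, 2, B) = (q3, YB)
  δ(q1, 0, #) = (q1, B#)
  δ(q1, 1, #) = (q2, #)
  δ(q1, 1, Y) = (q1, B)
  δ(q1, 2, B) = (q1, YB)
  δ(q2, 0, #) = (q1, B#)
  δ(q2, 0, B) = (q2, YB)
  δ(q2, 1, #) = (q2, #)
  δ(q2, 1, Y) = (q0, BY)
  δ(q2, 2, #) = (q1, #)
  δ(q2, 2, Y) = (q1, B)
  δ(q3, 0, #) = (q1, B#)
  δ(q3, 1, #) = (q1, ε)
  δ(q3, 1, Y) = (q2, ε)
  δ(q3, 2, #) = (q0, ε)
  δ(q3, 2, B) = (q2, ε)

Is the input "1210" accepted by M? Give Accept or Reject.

(q0, 1210, #)
  read 1, top #: go to q0, push YY# → (q0, 210, YY#)
  read 2, top Y: go to q3, push ε → (q3, 10, Y#)
  read 1, top Y: go to q2, push ε → (q2, 0, #)
  read 0, top #: go to q1, push B# → (q1, ε, B#)
All input consumed; stack is B#, not empty, and no further ε-move applies.

Reject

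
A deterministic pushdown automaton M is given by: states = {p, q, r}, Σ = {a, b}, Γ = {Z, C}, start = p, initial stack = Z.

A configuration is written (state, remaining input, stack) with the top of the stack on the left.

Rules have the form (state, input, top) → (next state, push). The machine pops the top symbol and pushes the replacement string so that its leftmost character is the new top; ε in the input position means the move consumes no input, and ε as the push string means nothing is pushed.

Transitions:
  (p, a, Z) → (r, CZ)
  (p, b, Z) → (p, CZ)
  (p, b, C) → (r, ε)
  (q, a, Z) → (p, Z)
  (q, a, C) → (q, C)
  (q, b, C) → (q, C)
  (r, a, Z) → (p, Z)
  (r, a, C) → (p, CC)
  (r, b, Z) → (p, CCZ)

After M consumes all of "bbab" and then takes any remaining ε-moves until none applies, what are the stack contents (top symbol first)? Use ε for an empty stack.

(p, bbab, Z) ⊢ (p, bab, CZ) ⊢ (r, ab, Z) ⊢ (p, b, Z) ⊢ (p, ε, CZ)
All input consumed in state p with stack CZ.

CZ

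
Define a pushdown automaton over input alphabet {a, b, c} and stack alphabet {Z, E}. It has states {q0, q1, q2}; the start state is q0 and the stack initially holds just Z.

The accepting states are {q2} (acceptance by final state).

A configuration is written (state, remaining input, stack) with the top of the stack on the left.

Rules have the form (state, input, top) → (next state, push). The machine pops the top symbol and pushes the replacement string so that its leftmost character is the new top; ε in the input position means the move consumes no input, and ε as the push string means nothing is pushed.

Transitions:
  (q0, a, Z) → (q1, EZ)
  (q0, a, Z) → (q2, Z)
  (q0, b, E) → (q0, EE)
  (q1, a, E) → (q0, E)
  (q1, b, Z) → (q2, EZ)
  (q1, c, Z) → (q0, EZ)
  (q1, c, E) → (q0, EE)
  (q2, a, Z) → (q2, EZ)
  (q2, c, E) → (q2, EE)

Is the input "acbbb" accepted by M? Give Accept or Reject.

No computation consumes all input and reaches a final state.

Reject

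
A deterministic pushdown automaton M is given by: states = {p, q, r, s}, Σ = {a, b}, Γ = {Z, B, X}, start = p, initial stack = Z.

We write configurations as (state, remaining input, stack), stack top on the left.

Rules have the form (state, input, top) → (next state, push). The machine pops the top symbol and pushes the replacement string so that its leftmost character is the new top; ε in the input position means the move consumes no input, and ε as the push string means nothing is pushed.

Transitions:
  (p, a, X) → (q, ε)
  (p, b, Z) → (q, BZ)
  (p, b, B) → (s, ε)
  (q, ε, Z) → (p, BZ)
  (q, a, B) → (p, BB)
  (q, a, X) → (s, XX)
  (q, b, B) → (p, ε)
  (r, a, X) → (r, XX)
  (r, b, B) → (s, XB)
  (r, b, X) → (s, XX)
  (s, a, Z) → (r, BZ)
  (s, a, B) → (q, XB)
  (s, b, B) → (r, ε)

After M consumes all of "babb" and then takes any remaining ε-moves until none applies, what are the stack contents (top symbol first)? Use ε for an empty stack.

Z

(p, babb, Z)
  read b, top Z: go to q, push BZ → (q, abb, BZ)
  read a, top B: go to p, push BB → (p, bb, BBZ)
  read b, top B: go to s, push ε → (s, b, BZ)
  read b, top B: go to r, push ε → (r, ε, Z)
All input consumed in state r with stack Z.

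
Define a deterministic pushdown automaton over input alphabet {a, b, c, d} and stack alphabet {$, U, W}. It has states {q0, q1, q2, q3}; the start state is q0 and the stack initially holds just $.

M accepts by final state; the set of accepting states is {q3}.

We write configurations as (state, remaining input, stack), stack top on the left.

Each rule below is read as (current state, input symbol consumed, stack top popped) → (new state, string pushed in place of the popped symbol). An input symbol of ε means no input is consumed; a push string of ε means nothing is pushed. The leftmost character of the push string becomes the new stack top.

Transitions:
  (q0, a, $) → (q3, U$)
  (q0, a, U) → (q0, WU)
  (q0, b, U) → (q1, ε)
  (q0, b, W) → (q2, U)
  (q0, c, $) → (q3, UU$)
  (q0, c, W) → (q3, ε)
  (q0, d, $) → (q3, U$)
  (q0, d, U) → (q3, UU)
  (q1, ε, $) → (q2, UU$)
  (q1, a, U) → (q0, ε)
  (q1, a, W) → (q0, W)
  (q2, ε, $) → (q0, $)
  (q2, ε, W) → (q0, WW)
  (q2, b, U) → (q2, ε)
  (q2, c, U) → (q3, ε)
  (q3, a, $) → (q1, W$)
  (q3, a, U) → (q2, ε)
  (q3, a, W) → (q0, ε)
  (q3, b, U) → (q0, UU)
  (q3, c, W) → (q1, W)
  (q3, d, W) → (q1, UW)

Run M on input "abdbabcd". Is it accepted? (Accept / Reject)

Reject

(q0, abdbabcd, $)
  read a, top $: go to q3, push U$ → (q3, bdbabcd, U$)
  read b, top U: go to q0, push UU → (q0, dbabcd, UU$)
  read d, top U: go to q3, push UU → (q3, babcd, UUU$)
  read b, top U: go to q0, push UU → (q0, abcd, UUUU$)
  read a, top U: go to q0, push WU → (q0, bcd, WUUUU$)
  read b, top W: go to q2, push U → (q2, cd, UUUUU$)
  read c, top U: go to q3, push ε → (q3, d, UUUU$)
No transition applies at (q3, d, UUUU$); input not fully consumed.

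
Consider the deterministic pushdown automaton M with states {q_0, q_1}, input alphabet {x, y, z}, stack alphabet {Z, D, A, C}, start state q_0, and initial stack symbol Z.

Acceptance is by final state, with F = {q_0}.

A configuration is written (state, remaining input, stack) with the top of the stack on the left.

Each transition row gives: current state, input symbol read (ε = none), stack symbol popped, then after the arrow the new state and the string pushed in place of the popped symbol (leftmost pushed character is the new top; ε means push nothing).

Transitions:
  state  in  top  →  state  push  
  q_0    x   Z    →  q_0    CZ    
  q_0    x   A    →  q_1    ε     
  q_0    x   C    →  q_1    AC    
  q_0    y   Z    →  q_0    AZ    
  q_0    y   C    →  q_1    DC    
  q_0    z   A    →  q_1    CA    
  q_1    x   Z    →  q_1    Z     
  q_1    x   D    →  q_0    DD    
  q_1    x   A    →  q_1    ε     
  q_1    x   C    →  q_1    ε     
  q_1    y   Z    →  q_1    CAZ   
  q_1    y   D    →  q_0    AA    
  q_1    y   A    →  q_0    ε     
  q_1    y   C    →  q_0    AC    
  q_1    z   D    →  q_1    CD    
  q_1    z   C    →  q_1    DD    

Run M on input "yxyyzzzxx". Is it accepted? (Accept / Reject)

Accept

(q_0, yxyyzzzxx, Z)
  read y, top Z: go to q_0, push AZ → (q_0, xyyzzzxx, AZ)
  read x, top A: go to q_1, push ε → (q_1, yyzzzxx, Z)
  read y, top Z: go to q_1, push CAZ → (q_1, yzzzxx, CAZ)
  read y, top C: go to q_0, push AC → (q_0, zzzxx, ACAZ)
  read z, top A: go to q_1, push CA → (q_1, zzxx, CACAZ)
  read z, top C: go to q_1, push DD → (q_1, zxx, DDACAZ)
  read z, top D: go to q_1, push CD → (q_1, xx, CDDACAZ)
  read x, top C: go to q_1, push ε → (q_1, x, DDACAZ)
  read x, top D: go to q_0, push DD → (q_0, ε, DDDACAZ)
All input consumed; state q_0 ∈ F.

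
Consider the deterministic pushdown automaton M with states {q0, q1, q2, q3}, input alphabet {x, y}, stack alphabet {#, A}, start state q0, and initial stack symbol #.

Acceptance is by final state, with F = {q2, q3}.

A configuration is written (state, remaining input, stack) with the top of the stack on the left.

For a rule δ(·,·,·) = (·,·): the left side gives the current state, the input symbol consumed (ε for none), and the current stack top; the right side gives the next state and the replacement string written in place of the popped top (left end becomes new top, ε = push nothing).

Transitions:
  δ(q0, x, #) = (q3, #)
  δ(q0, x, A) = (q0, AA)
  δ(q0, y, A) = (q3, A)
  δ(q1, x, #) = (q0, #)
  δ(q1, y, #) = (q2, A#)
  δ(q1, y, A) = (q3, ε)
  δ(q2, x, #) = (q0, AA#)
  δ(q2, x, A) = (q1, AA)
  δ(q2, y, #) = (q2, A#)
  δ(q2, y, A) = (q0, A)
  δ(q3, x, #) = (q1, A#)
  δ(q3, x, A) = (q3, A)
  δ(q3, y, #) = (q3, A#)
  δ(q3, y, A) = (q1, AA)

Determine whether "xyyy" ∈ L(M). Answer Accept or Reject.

(q0, xyyy, #)
  read x, top #: go to q3, push # → (q3, yyy, #)
  read y, top #: go to q3, push A# → (q3, yy, A#)
  read y, top A: go to q1, push AA → (q1, y, AA#)
  read y, top A: go to q3, push ε → (q3, ε, A#)
All input consumed; state q3 ∈ F.

Accept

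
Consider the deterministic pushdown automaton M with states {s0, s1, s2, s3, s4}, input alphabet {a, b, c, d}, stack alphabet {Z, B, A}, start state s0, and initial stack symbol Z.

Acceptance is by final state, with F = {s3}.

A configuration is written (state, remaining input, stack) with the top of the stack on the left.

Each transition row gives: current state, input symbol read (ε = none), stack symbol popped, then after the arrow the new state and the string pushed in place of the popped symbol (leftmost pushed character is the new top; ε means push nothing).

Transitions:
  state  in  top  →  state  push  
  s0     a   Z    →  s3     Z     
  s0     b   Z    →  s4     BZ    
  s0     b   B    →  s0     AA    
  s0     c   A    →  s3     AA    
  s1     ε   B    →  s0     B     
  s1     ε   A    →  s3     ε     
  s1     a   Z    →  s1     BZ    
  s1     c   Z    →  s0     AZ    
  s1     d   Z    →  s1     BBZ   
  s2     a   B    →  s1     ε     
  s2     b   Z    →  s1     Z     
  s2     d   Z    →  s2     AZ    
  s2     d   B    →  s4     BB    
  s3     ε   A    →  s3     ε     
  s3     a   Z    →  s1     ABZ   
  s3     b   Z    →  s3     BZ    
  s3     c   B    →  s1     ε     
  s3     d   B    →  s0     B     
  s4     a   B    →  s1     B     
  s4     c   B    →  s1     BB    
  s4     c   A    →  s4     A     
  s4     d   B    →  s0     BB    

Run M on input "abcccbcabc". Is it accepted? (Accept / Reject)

Accept

(s0, abcccbcabc, Z)
  read a, top Z: go to s3, push Z → (s3, bcccbcabc, Z)
  read b, top Z: go to s3, push BZ → (s3, cccbcabc, BZ)
  read c, top B: go to s1, push ε → (s1, ccbcabc, Z)
  read c, top Z: go to s0, push AZ → (s0, cbcabc, AZ)
  read c, top A: go to s3, push AA → (s3, bcabc, AAZ)
  ε-move, top A: go to s3, push ε → (s3, bcabc, AZ)
  ε-move, top A: go to s3, push ε → (s3, bcabc, Z)
  read b, top Z: go to s3, push BZ → (s3, cabc, BZ)
  read c, top B: go to s1, push ε → (s1, abc, Z)
  read a, top Z: go to s1, push BZ → (s1, bc, BZ)
  ε-move, top B: go to s0, push B → (s0, bc, BZ)
  read b, top B: go to s0, push AA → (s0, c, AAZ)
  read c, top A: go to s3, push AA → (s3, ε, AAAZ)
All input consumed; state s3 ∈ F.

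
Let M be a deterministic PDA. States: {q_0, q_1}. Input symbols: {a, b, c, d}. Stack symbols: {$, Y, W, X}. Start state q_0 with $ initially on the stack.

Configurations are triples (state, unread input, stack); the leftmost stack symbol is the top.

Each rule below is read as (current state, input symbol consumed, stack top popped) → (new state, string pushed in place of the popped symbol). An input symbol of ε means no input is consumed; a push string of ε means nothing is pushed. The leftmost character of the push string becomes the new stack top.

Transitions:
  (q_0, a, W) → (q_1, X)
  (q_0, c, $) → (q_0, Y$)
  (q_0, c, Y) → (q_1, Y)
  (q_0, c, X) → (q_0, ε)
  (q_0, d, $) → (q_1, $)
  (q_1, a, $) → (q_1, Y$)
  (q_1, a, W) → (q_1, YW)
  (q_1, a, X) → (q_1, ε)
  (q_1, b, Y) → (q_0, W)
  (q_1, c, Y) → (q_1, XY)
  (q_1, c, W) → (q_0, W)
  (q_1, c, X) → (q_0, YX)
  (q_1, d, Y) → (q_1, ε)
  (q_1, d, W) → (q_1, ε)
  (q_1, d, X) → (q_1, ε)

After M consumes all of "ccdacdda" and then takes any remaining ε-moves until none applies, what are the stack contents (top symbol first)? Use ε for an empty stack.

(q_0, ccdacdda, $) ⊢ (q_0, cdacdda, Y$) ⊢ (q_1, dacdda, Y$) ⊢ (q_1, acdda, $) ⊢ (q_1, cdda, Y$) ⊢ (q_1, dda, XY$) ⊢ (q_1, da, Y$) ⊢ (q_1, a, $) ⊢ (q_1, ε, Y$)
All input consumed in state q_1 with stack Y$.

Y$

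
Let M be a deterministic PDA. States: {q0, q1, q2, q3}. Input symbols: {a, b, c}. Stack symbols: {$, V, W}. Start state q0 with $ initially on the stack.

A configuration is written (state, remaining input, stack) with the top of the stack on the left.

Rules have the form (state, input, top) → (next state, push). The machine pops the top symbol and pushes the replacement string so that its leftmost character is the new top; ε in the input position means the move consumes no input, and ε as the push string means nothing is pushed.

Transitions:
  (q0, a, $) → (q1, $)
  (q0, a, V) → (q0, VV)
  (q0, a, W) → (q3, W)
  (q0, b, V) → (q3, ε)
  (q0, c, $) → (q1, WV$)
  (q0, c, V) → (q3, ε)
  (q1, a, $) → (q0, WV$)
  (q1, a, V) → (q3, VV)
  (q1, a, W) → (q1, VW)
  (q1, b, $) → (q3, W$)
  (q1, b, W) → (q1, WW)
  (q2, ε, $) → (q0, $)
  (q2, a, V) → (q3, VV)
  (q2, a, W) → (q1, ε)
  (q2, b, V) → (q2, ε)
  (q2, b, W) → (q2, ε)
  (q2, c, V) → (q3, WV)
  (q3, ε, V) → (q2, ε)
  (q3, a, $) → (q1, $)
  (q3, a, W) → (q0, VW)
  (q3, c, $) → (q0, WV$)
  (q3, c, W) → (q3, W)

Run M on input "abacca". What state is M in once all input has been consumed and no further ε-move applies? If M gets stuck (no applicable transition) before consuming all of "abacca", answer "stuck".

(q0, abacca, $)
  read a, top $: go to q1, push $ → (q1, bacca, $)
  read b, top $: go to q3, push W$ → (q3, acca, W$)
  read a, top W: go to q0, push VW → (q0, cca, VW$)
  read c, top V: go to q3, push ε → (q3, ca, W$)
  read c, top W: go to q3, push W → (q3, a, W$)
  read a, top W: go to q0, push VW → (q0, ε, VW$)
All input consumed; M is in state q0.

q0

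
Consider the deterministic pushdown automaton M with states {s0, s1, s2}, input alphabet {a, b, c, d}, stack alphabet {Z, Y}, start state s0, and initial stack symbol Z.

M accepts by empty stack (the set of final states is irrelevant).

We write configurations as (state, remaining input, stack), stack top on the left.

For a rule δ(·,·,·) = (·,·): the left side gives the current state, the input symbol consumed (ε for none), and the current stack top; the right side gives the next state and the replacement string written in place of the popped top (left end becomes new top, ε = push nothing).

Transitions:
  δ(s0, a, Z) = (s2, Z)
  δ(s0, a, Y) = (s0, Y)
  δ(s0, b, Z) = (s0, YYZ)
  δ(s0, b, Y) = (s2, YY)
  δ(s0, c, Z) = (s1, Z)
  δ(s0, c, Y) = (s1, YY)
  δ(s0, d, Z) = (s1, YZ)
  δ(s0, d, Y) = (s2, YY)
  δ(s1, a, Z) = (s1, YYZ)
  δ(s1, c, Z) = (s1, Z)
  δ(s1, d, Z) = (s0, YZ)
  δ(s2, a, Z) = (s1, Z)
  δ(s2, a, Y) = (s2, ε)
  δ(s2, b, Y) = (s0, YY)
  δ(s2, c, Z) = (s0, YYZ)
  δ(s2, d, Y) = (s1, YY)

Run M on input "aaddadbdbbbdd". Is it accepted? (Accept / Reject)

Reject

(s0, aaddadbdbbbdd, Z) ⊢ (s2, addadbdbbbdd, Z) ⊢ (s1, ddadbdbbbdd, Z) ⊢ (s0, dadbdbbbdd, YZ) ⊢ (s2, adbdbbbdd, YYZ) ⊢ (s2, dbdbbbdd, YZ) ⊢ (s1, bdbbbdd, YYZ)
No transition applies at (s1, bdbbbdd, YYZ); input not fully consumed.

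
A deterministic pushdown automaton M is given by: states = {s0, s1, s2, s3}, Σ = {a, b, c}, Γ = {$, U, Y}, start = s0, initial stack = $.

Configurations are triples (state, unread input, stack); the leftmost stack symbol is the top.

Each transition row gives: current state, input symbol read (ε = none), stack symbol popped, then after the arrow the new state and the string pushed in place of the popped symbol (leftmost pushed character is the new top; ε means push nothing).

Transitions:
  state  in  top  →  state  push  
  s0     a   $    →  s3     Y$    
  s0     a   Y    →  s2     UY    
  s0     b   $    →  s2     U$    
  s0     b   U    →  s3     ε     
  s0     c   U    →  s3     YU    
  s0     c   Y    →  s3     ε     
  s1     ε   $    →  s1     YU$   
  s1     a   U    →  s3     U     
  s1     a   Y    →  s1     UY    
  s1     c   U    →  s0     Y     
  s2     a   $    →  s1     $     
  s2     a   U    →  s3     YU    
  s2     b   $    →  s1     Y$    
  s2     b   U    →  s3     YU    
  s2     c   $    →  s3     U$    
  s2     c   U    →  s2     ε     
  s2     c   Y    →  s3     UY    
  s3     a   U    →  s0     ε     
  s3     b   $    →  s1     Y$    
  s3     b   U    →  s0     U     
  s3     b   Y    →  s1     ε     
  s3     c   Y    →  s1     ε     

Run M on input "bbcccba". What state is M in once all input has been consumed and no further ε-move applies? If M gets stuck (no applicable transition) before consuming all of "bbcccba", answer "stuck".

(s0, bbcccba, $) ⊢ (s2, bcccba, U$) ⊢ (s3, cccba, YU$) ⊢ (s1, ccba, U$) ⊢ (s0, cba, Y$) ⊢ (s3, ba, $) ⊢ (s1, a, Y$) ⊢ (s1, ε, UY$)
All input consumed; M is in state s1.

s1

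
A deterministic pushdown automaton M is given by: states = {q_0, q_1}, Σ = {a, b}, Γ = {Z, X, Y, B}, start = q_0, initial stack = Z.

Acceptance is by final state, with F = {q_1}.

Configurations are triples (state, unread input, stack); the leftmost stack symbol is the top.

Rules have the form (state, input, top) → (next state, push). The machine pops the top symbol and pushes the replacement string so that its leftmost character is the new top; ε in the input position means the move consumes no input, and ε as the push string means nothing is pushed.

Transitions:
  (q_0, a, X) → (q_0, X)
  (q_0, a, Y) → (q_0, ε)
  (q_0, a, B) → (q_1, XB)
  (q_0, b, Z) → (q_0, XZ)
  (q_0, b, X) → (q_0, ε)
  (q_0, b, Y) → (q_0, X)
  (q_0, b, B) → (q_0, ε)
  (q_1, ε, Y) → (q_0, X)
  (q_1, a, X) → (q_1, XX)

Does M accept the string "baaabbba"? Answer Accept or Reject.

Reject

(q_0, baaabbba, Z)
  read b, top Z: go to q_0, push XZ → (q_0, aaabbba, XZ)
  read a, top X: go to q_0, push X → (q_0, aabbba, XZ)
  read a, top X: go to q_0, push X → (q_0, abbba, XZ)
  read a, top X: go to q_0, push X → (q_0, bbba, XZ)
  read b, top X: go to q_0, push ε → (q_0, bba, Z)
  read b, top Z: go to q_0, push XZ → (q_0, ba, XZ)
  read b, top X: go to q_0, push ε → (q_0, a, Z)
No transition applies at (q_0, a, Z); input not fully consumed.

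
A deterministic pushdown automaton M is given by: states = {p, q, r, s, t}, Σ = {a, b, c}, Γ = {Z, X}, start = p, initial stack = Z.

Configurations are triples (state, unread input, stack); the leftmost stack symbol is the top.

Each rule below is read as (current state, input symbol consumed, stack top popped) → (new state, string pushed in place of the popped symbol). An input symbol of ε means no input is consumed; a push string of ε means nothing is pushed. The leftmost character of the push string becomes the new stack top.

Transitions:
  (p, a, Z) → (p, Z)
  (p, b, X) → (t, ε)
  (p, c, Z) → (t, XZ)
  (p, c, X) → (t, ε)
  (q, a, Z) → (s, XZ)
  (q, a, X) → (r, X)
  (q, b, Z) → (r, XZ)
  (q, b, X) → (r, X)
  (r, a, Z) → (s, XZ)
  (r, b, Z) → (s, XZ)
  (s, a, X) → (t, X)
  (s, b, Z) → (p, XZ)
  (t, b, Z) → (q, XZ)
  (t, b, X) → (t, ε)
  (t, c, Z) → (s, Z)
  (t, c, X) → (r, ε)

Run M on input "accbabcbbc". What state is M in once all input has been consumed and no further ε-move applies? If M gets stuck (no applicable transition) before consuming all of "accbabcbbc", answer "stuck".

s

(p, accbabcbbc, Z)
  read a, top Z: go to p, push Z → (p, ccbabcbbc, Z)
  read c, top Z: go to t, push XZ → (t, cbabcbbc, XZ)
  read c, top X: go to r, push ε → (r, babcbbc, Z)
  read b, top Z: go to s, push XZ → (s, abcbbc, XZ)
  read a, top X: go to t, push X → (t, bcbbc, XZ)
  read b, top X: go to t, push ε → (t, cbbc, Z)
  read c, top Z: go to s, push Z → (s, bbc, Z)
  read b, top Z: go to p, push XZ → (p, bc, XZ)
  read b, top X: go to t, push ε → (t, c, Z)
  read c, top Z: go to s, push Z → (s, ε, Z)
All input consumed; M is in state s.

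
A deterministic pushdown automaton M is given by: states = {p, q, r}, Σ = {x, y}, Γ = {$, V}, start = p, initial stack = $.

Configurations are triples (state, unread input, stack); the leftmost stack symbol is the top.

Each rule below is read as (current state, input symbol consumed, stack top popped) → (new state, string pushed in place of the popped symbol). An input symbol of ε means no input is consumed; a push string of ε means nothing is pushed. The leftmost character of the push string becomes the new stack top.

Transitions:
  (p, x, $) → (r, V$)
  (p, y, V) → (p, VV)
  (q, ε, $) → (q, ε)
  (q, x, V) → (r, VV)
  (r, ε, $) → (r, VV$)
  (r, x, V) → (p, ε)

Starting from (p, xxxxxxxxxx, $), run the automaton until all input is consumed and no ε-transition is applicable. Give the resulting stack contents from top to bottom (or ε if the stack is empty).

(p, xxxxxxxxxx, $) ⊢ (r, xxxxxxxxx, V$) ⊢ (p, xxxxxxxx, $) ⊢ (r, xxxxxxx, V$) ⊢ (p, xxxxxx, $) ⊢ (r, xxxxx, V$) ⊢ (p, xxxx, $) ⊢ (r, xxx, V$) ⊢ (p, xx, $) ⊢ (r, x, V$) ⊢ (p, ε, $)
All input consumed in state p with stack $.

$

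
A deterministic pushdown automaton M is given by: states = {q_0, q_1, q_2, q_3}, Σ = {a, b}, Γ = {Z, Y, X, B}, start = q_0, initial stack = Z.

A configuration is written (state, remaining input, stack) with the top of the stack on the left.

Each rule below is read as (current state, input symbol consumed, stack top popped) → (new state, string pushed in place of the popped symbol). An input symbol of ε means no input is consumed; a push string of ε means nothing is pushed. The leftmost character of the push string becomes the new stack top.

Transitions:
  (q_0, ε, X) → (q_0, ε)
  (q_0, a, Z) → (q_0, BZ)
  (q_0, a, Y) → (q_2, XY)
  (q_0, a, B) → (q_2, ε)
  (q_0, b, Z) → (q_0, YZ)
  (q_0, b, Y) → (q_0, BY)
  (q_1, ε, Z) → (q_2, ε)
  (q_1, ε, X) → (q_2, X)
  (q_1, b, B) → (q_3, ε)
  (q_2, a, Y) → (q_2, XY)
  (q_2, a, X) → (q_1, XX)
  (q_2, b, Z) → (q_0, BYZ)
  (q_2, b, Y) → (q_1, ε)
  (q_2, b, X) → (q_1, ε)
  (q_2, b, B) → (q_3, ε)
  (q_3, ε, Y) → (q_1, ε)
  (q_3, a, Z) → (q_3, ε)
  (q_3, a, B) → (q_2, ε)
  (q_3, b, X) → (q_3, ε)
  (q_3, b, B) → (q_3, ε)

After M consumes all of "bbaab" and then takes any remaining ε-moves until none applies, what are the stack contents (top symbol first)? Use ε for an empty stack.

YZ

(q_0, bbaab, Z)
  read b, top Z: go to q_0, push YZ → (q_0, baab, YZ)
  read b, top Y: go to q_0, push BY → (q_0, aab, BYZ)
  read a, top B: go to q_2, push ε → (q_2, ab, YZ)
  read a, top Y: go to q_2, push XY → (q_2, b, XYZ)
  read b, top X: go to q_1, push ε → (q_1, ε, YZ)
All input consumed in state q_1 with stack YZ.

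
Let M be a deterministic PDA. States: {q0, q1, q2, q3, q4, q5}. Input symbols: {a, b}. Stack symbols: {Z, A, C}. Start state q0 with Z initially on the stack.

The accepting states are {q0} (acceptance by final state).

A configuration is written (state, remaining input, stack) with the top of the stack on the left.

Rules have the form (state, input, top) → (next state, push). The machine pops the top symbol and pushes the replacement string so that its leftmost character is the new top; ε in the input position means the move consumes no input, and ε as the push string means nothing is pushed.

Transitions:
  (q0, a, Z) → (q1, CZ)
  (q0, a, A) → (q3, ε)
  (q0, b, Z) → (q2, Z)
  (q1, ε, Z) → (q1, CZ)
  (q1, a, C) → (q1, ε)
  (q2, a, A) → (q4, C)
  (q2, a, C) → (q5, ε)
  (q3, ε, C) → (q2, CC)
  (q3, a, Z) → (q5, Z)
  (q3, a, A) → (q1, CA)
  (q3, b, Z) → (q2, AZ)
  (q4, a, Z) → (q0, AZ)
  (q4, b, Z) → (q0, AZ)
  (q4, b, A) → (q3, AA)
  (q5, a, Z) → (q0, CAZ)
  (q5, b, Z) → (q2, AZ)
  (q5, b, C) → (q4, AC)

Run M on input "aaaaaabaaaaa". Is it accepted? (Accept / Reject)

(q0, aaaaaabaaaaa, Z)
  read a, top Z: go to q1, push CZ → (q1, aaaaabaaaaa, CZ)
  read a, top C: go to q1, push ε → (q1, aaaabaaaaa, Z)
  ε-move, top Z: go to q1, push CZ → (q1, aaaabaaaaa, CZ)
  read a, top C: go to q1, push ε → (q1, aaabaaaaa, Z)
  ε-move, top Z: go to q1, push CZ → (q1, aaabaaaaa, CZ)
  read a, top C: go to q1, push ε → (q1, aabaaaaa, Z)
  ε-move, top Z: go to q1, push CZ → (q1, aabaaaaa, CZ)
  read a, top C: go to q1, push ε → (q1, abaaaaa, Z)
  ε-move, top Z: go to q1, push CZ → (q1, abaaaaa, CZ)
  read a, top C: go to q1, push ε → (q1, baaaaa, Z)
  ε-move, top Z: go to q1, push CZ → (q1, baaaaa, CZ)
No transition applies at (q1, baaaaa, CZ); input not fully consumed.

Reject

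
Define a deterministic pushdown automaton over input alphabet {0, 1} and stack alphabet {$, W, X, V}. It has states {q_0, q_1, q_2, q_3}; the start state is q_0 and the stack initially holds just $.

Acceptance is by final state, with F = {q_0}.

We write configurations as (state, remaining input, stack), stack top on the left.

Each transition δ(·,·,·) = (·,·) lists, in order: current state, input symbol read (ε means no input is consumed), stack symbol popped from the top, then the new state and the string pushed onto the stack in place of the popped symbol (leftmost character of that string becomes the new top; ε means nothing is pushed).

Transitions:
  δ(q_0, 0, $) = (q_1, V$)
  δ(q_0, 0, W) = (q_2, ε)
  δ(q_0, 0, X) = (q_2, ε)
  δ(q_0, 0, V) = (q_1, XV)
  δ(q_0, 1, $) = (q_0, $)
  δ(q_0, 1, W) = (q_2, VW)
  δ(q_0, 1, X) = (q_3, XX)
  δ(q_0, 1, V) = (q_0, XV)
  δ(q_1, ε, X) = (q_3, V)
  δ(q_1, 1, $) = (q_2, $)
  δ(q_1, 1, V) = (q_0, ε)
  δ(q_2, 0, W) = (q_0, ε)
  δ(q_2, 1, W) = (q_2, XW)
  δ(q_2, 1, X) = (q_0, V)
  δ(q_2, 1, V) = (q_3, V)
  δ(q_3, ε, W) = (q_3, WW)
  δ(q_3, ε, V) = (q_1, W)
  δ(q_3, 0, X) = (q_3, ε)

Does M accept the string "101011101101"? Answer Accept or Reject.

(q_0, 101011101101, $)
  read 1, top $: go to q_0, push $ → (q_0, 01011101101, $)
  read 0, top $: go to q_1, push V$ → (q_1, 1011101101, V$)
  read 1, top V: go to q_0, push ε → (q_0, 011101101, $)
  read 0, top $: go to q_1, push V$ → (q_1, 11101101, V$)
  read 1, top V: go to q_0, push ε → (q_0, 1101101, $)
  read 1, top $: go to q_0, push $ → (q_0, 101101, $)
  read 1, top $: go to q_0, push $ → (q_0, 01101, $)
  read 0, top $: go to q_1, push V$ → (q_1, 1101, V$)
  read 1, top V: go to q_0, push ε → (q_0, 101, $)
  read 1, top $: go to q_0, push $ → (q_0, 01, $)
  read 0, top $: go to q_1, push V$ → (q_1, 1, V$)
  read 1, top V: go to q_0, push ε → (q_0, ε, $)
All input consumed; state q_0 ∈ F.

Accept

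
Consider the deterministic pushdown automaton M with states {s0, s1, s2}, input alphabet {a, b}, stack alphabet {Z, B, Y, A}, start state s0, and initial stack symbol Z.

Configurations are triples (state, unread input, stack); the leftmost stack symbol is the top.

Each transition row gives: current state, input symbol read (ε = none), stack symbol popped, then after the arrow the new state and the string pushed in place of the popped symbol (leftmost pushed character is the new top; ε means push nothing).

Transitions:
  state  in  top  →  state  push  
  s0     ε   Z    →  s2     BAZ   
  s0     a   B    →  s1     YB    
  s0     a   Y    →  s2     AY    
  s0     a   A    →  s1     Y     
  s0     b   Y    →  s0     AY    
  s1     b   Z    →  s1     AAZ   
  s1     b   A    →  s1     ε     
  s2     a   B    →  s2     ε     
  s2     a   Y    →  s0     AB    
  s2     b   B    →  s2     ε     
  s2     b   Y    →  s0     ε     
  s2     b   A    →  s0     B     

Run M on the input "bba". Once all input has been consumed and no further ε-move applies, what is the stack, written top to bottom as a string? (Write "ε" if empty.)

(s0, bba, Z)
  ε-move, top Z: go to s2, push BAZ → (s2, bba, BAZ)
  read b, top B: go to s2, push ε → (s2, ba, AZ)
  read b, top A: go to s0, push B → (s0, a, BZ)
  read a, top B: go to s1, push YB → (s1, ε, YBZ)
All input consumed in state s1 with stack YBZ.

YBZ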